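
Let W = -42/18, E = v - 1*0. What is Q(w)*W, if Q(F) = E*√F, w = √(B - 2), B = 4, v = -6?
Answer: 14*2^(¼) ≈ 16.649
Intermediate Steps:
E = -6 (E = -6 - 1*0 = -6 + 0 = -6)
w = √2 (w = √(4 - 2) = √2 ≈ 1.4142)
Q(F) = -6*√F
W = -7/3 (W = -42*1/18 = -7/3 ≈ -2.3333)
Q(w)*W = -6*2^(¼)*(-7/3) = 14*2^(¼)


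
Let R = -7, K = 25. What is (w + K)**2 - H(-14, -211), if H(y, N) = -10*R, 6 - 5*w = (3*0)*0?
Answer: 15411/25 ≈ 616.44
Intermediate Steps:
w = 6/5 (w = 6/5 - 3*0*0/5 = 6/5 - 0*0 = 6/5 - 1/5*0 = 6/5 + 0 = 6/5 ≈ 1.2000)
H(y, N) = 70 (H(y, N) = -10*(-7) = 70)
(w + K)**2 - H(-14, -211) = (6/5 + 25)**2 - 1*70 = (131/5)**2 - 70 = 17161/25 - 70 = 15411/25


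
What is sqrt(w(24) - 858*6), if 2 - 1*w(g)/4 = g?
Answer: 2*I*sqrt(1309) ≈ 72.36*I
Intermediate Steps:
w(g) = 8 - 4*g
sqrt(w(24) - 858*6) = sqrt((8 - 4*24) - 858*6) = sqrt((8 - 96) - 5148) = sqrt(-88 - 5148) = sqrt(-5236) = 2*I*sqrt(1309)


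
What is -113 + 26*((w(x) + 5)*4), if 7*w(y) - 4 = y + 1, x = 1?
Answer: 3473/7 ≈ 496.14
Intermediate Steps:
w(y) = 5/7 + y/7 (w(y) = 4/7 + (y + 1)/7 = 4/7 + (1 + y)/7 = 4/7 + (⅐ + y/7) = 5/7 + y/7)
-113 + 26*((w(x) + 5)*4) = -113 + 26*(((5/7 + (⅐)*1) + 5)*4) = -113 + 26*(((5/7 + ⅐) + 5)*4) = -113 + 26*((6/7 + 5)*4) = -113 + 26*((41/7)*4) = -113 + 26*(164/7) = -113 + 4264/7 = 3473/7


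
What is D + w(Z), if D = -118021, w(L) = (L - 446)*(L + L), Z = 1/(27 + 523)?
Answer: -17850921549/151250 ≈ -1.1802e+5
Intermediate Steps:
Z = 1/550 ≈ 0.0018182
w(L) = 2*L*(-446 + L) (w(L) = (-446 + L)*(2*L) = 2*L*(-446 + L))
D + w(Z) = -118021 + 2*(1/550)*(-446 + 1/550) = -118021 + 2*(1/550)*(-245299/550) = -118021 - 245299/151250 = -17850921549/151250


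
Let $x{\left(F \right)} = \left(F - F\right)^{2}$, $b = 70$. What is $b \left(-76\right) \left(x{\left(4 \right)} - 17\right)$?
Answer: $90440$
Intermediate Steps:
$x{\left(F \right)} = 0$ ($x{\left(F \right)} = 0^{2} = 0$)
$b \left(-76\right) \left(x{\left(4 \right)} - 17\right) = 70 \left(-76\right) \left(0 - 17\right) = \left(-5320\right) \left(-17\right) = 90440$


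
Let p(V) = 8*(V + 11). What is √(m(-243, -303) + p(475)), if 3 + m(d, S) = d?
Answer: √3642 ≈ 60.349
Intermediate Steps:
m(d, S) = -3 + d
p(V) = 88 + 8*V (p(V) = 8*(11 + V) = 88 + 8*V)
√(m(-243, -303) + p(475)) = √((-3 - 243) + (88 + 8*475)) = √(-246 + (88 + 3800)) = √(-246 + 3888) = √3642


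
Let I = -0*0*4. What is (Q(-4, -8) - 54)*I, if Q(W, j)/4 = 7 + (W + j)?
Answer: 0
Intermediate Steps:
Q(W, j) = 28 + 4*W + 4*j (Q(W, j) = 4*(7 + (W + j)) = 4*(7 + W + j) = 28 + 4*W + 4*j)
I = 0 (I = -0*4 = -1*0 = 0)
(Q(-4, -8) - 54)*I = ((28 + 4*(-4) + 4*(-8)) - 54)*0 = ((28 - 16 - 32) - 54)*0 = (-20 - 54)*0 = -74*0 = 0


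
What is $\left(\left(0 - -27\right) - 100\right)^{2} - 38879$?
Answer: $-33550$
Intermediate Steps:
$\left(\left(0 - -27\right) - 100\right)^{2} - 38879 = \left(\left(0 + 27\right) - 100\right)^{2} - 38879 = \left(27 - 100\right)^{2} - 38879 = \left(-73\right)^{2} - 38879 = 5329 - 38879 = -33550$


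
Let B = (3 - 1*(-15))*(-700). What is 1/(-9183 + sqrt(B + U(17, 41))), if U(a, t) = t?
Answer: -9183/84340048 - I*sqrt(12559)/84340048 ≈ -0.00010888 - 1.3288e-6*I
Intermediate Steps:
B = -12600 (B = (3 + 15)*(-700) = 18*(-700) = -12600)
1/(-9183 + sqrt(B + U(17, 41))) = 1/(-9183 + sqrt(-12600 + 41)) = 1/(-9183 + sqrt(-12559)) = 1/(-9183 + I*sqrt(12559))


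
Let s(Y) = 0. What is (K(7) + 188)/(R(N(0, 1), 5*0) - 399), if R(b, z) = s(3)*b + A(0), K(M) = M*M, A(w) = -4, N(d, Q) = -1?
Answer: -237/403 ≈ -0.58809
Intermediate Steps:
K(M) = M**2
R(b, z) = -4 (R(b, z) = 0*b - 4 = 0 - 4 = -4)
(K(7) + 188)/(R(N(0, 1), 5*0) - 399) = (7**2 + 188)/(-4 - 399) = (49 + 188)/(-403) = 237*(-1/403) = -237/403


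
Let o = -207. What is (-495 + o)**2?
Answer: 492804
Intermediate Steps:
(-495 + o)**2 = (-495 - 207)**2 = (-702)**2 = 492804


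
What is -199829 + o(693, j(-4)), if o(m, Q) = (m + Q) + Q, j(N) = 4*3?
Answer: -199112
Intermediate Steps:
j(N) = 12
o(m, Q) = m + 2*Q (o(m, Q) = (Q + m) + Q = m + 2*Q)
-199829 + o(693, j(-4)) = -199829 + (693 + 2*12) = -199829 + (693 + 24) = -199829 + 717 = -199112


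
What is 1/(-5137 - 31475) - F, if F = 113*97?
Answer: -401304133/36612 ≈ -10961.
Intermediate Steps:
F = 10961
1/(-5137 - 31475) - F = 1/(-5137 - 31475) - 1*10961 = 1/(-36612) - 10961 = -1/36612 - 10961 = -401304133/36612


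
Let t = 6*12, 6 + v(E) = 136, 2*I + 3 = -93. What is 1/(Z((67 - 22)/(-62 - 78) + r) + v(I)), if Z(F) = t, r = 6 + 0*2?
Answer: 1/202 ≈ 0.0049505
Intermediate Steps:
I = -48 (I = -3/2 + (½)*(-93) = -3/2 - 93/2 = -48)
r = 6 (r = 6 + 0 = 6)
v(E) = 130 (v(E) = -6 + 136 = 130)
t = 72
Z(F) = 72
1/(Z((67 - 22)/(-62 - 78) + r) + v(I)) = 1/(72 + 130) = 1/202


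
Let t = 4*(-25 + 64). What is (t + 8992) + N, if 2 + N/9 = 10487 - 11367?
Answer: 1210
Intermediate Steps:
t = 156 (t = 4*39 = 156)
N = -7938 (N = -18 + 9*(10487 - 11367) = -18 + 9*(-880) = -18 - 7920 = -7938)
(t + 8992) + N = (156 + 8992) - 7938 = 9148 - 7938 = 1210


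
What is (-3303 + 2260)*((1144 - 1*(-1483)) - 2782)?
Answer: 161665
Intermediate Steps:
(-3303 + 2260)*((1144 - 1*(-1483)) - 2782) = -1043*((1144 + 1483) - 2782) = -1043*(2627 - 2782) = -1043*(-155) = 161665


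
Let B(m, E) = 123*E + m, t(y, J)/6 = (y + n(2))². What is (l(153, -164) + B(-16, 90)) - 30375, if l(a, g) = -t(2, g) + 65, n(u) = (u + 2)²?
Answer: -21200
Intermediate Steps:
n(u) = (2 + u)²
t(y, J) = 6*(16 + y)² (t(y, J) = 6*(y + (2 + 2)²)² = 6*(y + 4²)² = 6*(y + 16)² = 6*(16 + y)²)
l(a, g) = -1879 (l(a, g) = -6*(16 + 2)² + 65 = -6*18² + 65 = -6*324 + 65 = -1*1944 + 65 = -1944 + 65 = -1879)
B(m, E) = m + 123*E
(l(153, -164) + B(-16, 90)) - 30375 = (-1879 + (-16 + 123*90)) - 30375 = (-1879 + (-16 + 11070)) - 30375 = (-1879 + 11054) - 30375 = 9175 - 30375 = -21200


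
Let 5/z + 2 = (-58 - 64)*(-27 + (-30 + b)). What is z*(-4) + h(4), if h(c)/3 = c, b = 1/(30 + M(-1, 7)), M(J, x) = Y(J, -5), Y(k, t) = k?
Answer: 1208626/100743 ≈ 11.997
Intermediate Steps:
M(J, x) = J
b = 1/29 (b = 1/(30 - 1) = 1/29 ≈ 0.034483)
h(c) = 3*c
z = 145/201486 (z = 5/(-2 + (-58 - 64)*(-27 + (-30 + 1/29))) = 5/(-2 - 122*(-27 - 869/29)) = 5/(-2 - 122*(-1652/29)) = 5/(-2 + 201544/29) = 5/(201486/29) = 5*(29/201486) = 145/201486 ≈ 0.00071965)
z*(-4) + h(4) = (145/201486)*(-4) + 3*4 = -290/100743 + 12 = 1208626/100743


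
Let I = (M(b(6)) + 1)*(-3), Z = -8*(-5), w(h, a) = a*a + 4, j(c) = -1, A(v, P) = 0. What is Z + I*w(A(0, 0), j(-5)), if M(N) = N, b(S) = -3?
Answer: 70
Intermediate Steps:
w(h, a) = 4 + a² (w(h, a) = a² + 4 = 4 + a²)
Z = 40
I = 6 (I = (-3 + 1)*(-3) = -2*(-3) = 6)
Z + I*w(A(0, 0), j(-5)) = 40 + 6*(4 + (-1)²) = 40 + 6*(4 + 1) = 40 + 6*5 = 40 + 30 = 70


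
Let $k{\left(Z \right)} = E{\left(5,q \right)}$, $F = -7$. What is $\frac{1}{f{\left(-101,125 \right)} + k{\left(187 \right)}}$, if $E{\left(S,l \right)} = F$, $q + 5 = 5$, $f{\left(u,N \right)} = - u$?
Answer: $\frac{1}{94} \approx 0.010638$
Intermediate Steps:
$q = 0$ ($q = -5 + 5 = 0$)
$E{\left(S,l \right)} = -7$
$k{\left(Z \right)} = -7$
$\frac{1}{f{\left(-101,125 \right)} + k{\left(187 \right)}} = \frac{1}{\left(-1\right) \left(-101\right) - 7} = \frac{1}{101 - 7} = \frac{1}{94}$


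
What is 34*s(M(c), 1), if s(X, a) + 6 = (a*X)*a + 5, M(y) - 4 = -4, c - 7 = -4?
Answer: -34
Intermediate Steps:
c = 3 (c = 7 - 4 = 3)
M(y) = 0 (M(y) = 4 - 4 = 0)
s(X, a) = -1 + X*a² (s(X, a) = -6 + ((a*X)*a + 5) = -6 + ((X*a)*a + 5) = -6 + (X*a² + 5) = -6 + (5 + X*a²) = -1 + X*a²)
34*s(M(c), 1) = 34*(-1 + 0*1²) = 34*(-1 + 0*1) = 34*(-1 + 0) = 34*(-1) = -34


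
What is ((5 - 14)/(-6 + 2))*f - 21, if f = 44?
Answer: 78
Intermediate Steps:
((5 - 14)/(-6 + 2))*f - 21 = ((5 - 14)/(-6 + 2))*44 - 21 = -9/(-4)*44 - 21 = -9*(-¼)*44 - 21 = (9/4)*44 - 21 = 99 - 21 = 78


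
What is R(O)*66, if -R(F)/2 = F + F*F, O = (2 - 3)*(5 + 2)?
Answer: -5544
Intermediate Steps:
O = -7 (O = -1*7 = -7)
R(F) = -2*F - 2*F² (R(F) = -2*(F + F*F) = -2*(F + F²) = -2*F - 2*F²)
R(O)*66 = -2*(-7)*(1 - 7)*66 = -2*(-7)*(-6)*66 = -84*66 = -5544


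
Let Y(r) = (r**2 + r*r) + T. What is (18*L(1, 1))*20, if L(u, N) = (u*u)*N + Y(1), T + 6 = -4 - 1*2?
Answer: -3240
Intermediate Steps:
T = -12 (T = -6 + (-4 - 1*2) = -6 + (-4 - 2) = -6 - 6 = -12)
Y(r) = -12 + 2*r**2 (Y(r) = (r**2 + r*r) - 12 = (r**2 + r**2) - 12 = 2*r**2 - 12 = -12 + 2*r**2)
L(u, N) = -10 + N*u**2 (L(u, N) = (u*u)*N + (-12 + 2*1**2) = u**2*N + (-12 + 2*1) = N*u**2 + (-12 + 2) = N*u**2 - 10 = -10 + N*u**2)
(18*L(1, 1))*20 = (18*(-10 + 1*1**2))*20 = (18*(-10 + 1*1))*20 = (18*(-10 + 1))*20 = (18*(-9))*20 = -162*20 = -3240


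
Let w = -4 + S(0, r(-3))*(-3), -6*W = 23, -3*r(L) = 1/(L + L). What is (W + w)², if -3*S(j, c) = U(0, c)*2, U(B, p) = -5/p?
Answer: 1270129/36 ≈ 35281.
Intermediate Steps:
r(L) = -1/(6*L) (r(L) = -1/(3*(L + L)) = -1/(2*L)/3 = -1/(6*L))
W = -23/6 (W = -⅙*23 = -23/6 ≈ -3.8333)
S(j, c) = 10/(3*c) (S(j, c) = -(-5/c)*2/3 = -(-10)/(3*c) = 10/(3*c))
w = -184 (w = -4 + (10/(3*((-⅙/(-3)))))*(-3) = -4 + (10/(3*((-⅙*(-⅓)))))*(-3) = -4 + (10/(3*(1/18)))*(-3) = -4 + ((10/3)*18)*(-3) = -4 + 60*(-3) = -4 - 180 = -184)
(W + w)² = (-23/6 - 184)² = (-1127/6)² = 1270129/36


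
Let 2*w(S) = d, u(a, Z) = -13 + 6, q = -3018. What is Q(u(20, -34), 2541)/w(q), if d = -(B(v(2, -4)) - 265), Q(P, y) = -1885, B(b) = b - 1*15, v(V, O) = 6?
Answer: -1885/137 ≈ -13.759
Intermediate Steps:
u(a, Z) = -7
B(b) = -15 + b (B(b) = b - 15 = -15 + b)
d = 274 (d = -((-15 + 6) - 265) = -(-9 - 265) = -1*(-274) = 274)
w(S) = 137 (w(S) = (½)*274 = 137)
Q(u(20, -34), 2541)/w(q) = -1885/137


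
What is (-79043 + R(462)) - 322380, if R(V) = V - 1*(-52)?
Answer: -400909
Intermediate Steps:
R(V) = 52 + V (R(V) = V + 52 = 52 + V)
(-79043 + R(462)) - 322380 = (-79043 + (52 + 462)) - 322380 = (-79043 + 514) - 322380 = -78529 - 322380 = -400909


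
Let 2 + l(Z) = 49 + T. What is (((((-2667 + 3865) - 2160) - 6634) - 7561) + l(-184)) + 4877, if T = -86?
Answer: -10319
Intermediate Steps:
l(Z) = -39 (l(Z) = -2 + (49 - 86) = -2 - 37 = -39)
(((((-2667 + 3865) - 2160) - 6634) - 7561) + l(-184)) + 4877 = (((((-2667 + 3865) - 2160) - 6634) - 7561) - 39) + 4877 = ((((1198 - 2160) - 6634) - 7561) - 39) + 4877 = (((-962 - 6634) - 7561) - 39) + 4877 = ((-7596 - 7561) - 39) + 4877 = (-15157 - 39) + 4877 = -15196 + 4877 = -10319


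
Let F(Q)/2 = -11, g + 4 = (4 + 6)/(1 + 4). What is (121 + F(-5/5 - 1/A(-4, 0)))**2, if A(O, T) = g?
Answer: 9801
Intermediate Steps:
g = -2 (g = -4 + (4 + 6)/(1 + 4) = -4 + 10/5 = -4 + 10*(1/5) = -4 + 2 = -2)
A(O, T) = -2
F(Q) = -22 (F(Q) = 2*(-11) = -22)
(121 + F(-5/5 - 1/A(-4, 0)))**2 = (121 - 22)**2 = 99**2 = 9801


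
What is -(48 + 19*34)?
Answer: -694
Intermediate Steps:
-(48 + 19*34) = -(48 + 646) = -1*694 = -694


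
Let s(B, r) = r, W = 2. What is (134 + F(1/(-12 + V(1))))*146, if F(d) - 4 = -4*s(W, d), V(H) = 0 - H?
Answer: 262508/13 ≈ 20193.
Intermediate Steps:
V(H) = -H
F(d) = 4 - 4*d
(134 + F(1/(-12 + V(1))))*146 = (134 + (4 - 4/(-12 - 1*1)))*146 = (134 + (4 - 4/(-12 - 1)))*146 = (134 + (4 - 4/(-13)))*146 = (134 + (4 - 4*(-1/13)))*146 = (134 + (4 + 4/13))*146 = (134 + 56/13)*146 = (1798/13)*146 = 262508/13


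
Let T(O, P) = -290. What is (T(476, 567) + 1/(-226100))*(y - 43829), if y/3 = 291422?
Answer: -54450924483437/226100 ≈ -2.4083e+8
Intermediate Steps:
y = 874266 (y = 3*291422 = 874266)
(T(476, 567) + 1/(-226100))*(y - 43829) = (-290 + 1/(-226100))*(874266 - 43829) = (-290 - 1/226100)*830437 = -65569001/226100*830437 = -54450924483437/226100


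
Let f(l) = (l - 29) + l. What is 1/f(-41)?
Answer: -1/111 ≈ -0.0090090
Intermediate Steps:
f(l) = -29 + 2*l (f(l) = (-29 + l) + l = -29 + 2*l)
1/f(-41) = 1/(-29 + 2*(-41)) = 1/(-29 - 82) = 1/(-111) = -1/111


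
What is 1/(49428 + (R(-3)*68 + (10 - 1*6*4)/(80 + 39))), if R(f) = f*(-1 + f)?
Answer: 17/854146 ≈ 1.9903e-5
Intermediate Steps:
1/(49428 + (R(-3)*68 + (10 - 1*6*4)/(80 + 39))) = 1/(49428 + (-3*(-1 - 3)*68 + (10 - 1*6*4)/(80 + 39))) = 1/(49428 + (-3*(-4)*68 + (10 - 6*4)/119)) = 1/(49428 + (12*68 + (10 - 24)*(1/119))) = 1/(49428 + (816 - 14*1/119)) = 1/(49428 + (816 - 2/17)) = 1/(49428 + 13870/17) = 1/(854146/17) = 17/854146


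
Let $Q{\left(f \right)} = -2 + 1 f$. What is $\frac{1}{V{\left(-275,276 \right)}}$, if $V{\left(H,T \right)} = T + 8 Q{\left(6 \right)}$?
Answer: $\frac{1}{308} \approx 0.0032468$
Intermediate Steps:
$Q{\left(f \right)} = -2 + f$
$V{\left(H,T \right)} = 32 + T$ ($V{\left(H,T \right)} = T + 8 \left(-2 + 6\right) = T + 8 \cdot 4 = T + 32 = 32 + T$)
$\frac{1}{V{\left(-275,276 \right)}} = \frac{1}{32 + 276} = \frac{1}{308}$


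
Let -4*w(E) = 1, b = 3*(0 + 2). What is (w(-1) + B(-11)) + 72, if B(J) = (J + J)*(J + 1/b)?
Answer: 3721/12 ≈ 310.08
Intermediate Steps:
b = 6 (b = 3*2 = 6)
w(E) = -¼ (w(E) = -¼*1 = -¼)
B(J) = 2*J*(⅙ + J) (B(J) = (J + J)*(J + 1/6) = (2*J)*(J + ⅙) = (2*J)*(⅙ + J) = 2*J*(⅙ + J))
(w(-1) + B(-11)) + 72 = (-¼ + (⅓)*(-11)*(1 + 6*(-11))) + 72 = (-¼ + (⅓)*(-11)*(1 - 66)) + 72 = (-¼ + (⅓)*(-11)*(-65)) + 72 = (-¼ + 715/3) + 72 = 2857/12 + 72 = 3721/12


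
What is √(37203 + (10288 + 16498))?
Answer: √63989 ≈ 252.96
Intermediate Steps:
√(37203 + (10288 + 16498)) = √(37203 + 26786) = √63989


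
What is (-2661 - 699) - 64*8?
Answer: -3872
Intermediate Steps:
(-2661 - 699) - 64*8 = -3360 - 512 = -3872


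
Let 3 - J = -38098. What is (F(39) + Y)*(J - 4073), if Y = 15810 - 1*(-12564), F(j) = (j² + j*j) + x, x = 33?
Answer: 1070146572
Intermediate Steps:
J = 38101 (J = 3 - 1*(-38098) = 3 + 38098 = 38101)
F(j) = 33 + 2*j² (F(j) = (j² + j*j) + 33 = (j² + j²) + 33 = 2*j² + 33 = 33 + 2*j²)
Y = 28374 (Y = 15810 + 12564 = 28374)
(F(39) + Y)*(J - 4073) = ((33 + 2*39²) + 28374)*(38101 - 4073) = ((33 + 2*1521) + 28374)*34028 = ((33 + 3042) + 28374)*34028 = (3075 + 28374)*34028 = 31449*34028 = 1070146572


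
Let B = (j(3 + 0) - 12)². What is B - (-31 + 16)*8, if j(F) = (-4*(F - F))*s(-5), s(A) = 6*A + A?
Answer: 264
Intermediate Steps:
s(A) = 7*A
j(F) = 0 (j(F) = (-4*(F - F))*(7*(-5)) = -4*0*(-35) = 0*(-35) = 0)
B = 144 (B = (0 - 12)² = (-12)² = 144)
B - (-31 + 16)*8 = 144 - (-31 + 16)*8 = 144 - (-15)*8 = 144 - 1*(-120) = 144 + 120 = 264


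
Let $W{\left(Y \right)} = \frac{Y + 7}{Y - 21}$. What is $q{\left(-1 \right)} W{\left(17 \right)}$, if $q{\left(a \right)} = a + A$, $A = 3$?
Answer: $-12$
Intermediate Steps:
$W{\left(Y \right)} = \frac{7 + Y}{-21 + Y}$
$q{\left(a \right)} = 3 + a$ ($q{\left(a \right)} = a + 3 = 3 + a$)
$q{\left(-1 \right)} W{\left(17 \right)} = \left(3 - 1\right) \frac{7 + 17}{-21 + 17} = 2 \frac{1}{-4} \cdot 24 = 2 \left(\left(- \frac{1}{4}\right) 24\right) = 2 \left(-6\right) = -12$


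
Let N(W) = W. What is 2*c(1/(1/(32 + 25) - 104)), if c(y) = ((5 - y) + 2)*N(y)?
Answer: -4736244/35129329 ≈ -0.13482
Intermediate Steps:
c(y) = y*(7 - y) (c(y) = ((5 - y) + 2)*y = (7 - y)*y = y*(7 - y))
2*c(1/(1/(32 + 25) - 104)) = 2*((7 - 1/(1/(32 + 25) - 104))/(1/(32 + 25) - 104)) = 2*((7 - 1/(1/57 - 104))/(1/57 - 104)) = 2*((7 - 1/(-5927/57))/(-5927/57)) = 2*(-57*(7 - 1*(-57/5927))/5927) = 2*(-57*(7 + 57/5927)/5927) = 2*(-57/5927*41546/5927) = 2*(-2368122/35129329) = -4736244/35129329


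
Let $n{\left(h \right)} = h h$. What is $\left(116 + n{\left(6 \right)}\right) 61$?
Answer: $9272$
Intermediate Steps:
$n{\left(h \right)} = h^{2}$
$\left(116 + n{\left(6 \right)}\right) 61 = \left(116 + 6^{2}\right) 61 = \left(116 + 36\right) 61 = 152 \cdot 61 = 9272$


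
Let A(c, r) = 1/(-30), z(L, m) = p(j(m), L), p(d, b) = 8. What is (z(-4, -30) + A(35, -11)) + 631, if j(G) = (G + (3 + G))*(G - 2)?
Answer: 19169/30 ≈ 638.97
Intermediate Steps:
j(G) = (-2 + G)*(3 + 2*G) (j(G) = (3 + 2*G)*(-2 + G) = (-2 + G)*(3 + 2*G))
z(L, m) = 8
A(c, r) = -1/30
(z(-4, -30) + A(35, -11)) + 631 = (8 - 1/30) + 631 = 239/30 + 631 = 19169/30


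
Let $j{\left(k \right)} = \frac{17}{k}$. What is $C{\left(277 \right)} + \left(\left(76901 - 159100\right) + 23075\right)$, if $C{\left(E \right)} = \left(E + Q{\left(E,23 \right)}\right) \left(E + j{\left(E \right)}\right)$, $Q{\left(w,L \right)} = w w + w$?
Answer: $21353010$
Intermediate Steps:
$Q{\left(w,L \right)} = w + w^{2}$ ($Q{\left(w,L \right)} = w^{2} + w = w + w^{2}$)
$C{\left(E \right)} = \left(E + \frac{17}{E}\right) \left(E + E \left(1 + E\right)\right)$ ($C{\left(E \right)} = \left(E + E \left(1 + E\right)\right) \left(E + \frac{17}{E}\right) = \left(E + \frac{17}{E}\right) \left(E + E \left(1 + E\right)\right)$)
$C{\left(277 \right)} + \left(\left(76901 - 159100\right) + 23075\right) = \left(34 + 277^{3} + 2 \cdot 277^{2} + 17 \cdot 277\right) + \left(\left(76901 - 159100\right) + 23075\right) = \left(34 + 21253933 + 2 \cdot 76729 + 4709\right) + \left(-82199 + 23075\right) = \left(34 + 21253933 + 153458 + 4709\right) - 59124 = 21412134 - 59124 = 21353010$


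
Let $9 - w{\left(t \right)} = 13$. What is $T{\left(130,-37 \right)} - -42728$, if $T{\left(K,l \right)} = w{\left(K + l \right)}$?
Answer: $42724$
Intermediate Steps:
$w{\left(t \right)} = -4$ ($w{\left(t \right)} = 9 - 13 = -4$)
$T{\left(K,l \right)} = -4$
$T{\left(130,-37 \right)} - -42728 = -4 - -42728 = -4 + 42728 = 42724$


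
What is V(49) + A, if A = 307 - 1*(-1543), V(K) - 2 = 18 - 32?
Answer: 1838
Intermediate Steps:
V(K) = -12 (V(K) = 2 + (18 - 32) = 2 - 14 = -12)
A = 1850 (A = 307 + 1543 = 1850)
V(49) + A = -12 + 1850 = 1838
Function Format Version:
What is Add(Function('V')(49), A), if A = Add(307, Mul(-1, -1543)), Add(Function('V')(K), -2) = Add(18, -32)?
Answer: 1838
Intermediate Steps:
Function('V')(K) = -12 (Function('V')(K) = Add(2, Add(18, -32)) = Add(2, -14) = -12)
A = 1850 (A = Add(307, 1543) = 1850)
Add(Function('V')(49), A) = Add(-12, 1850) = 1838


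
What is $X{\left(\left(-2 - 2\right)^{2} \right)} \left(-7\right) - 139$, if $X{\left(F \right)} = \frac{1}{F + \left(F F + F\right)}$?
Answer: $- \frac{40039}{288} \approx -139.02$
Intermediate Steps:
$X{\left(F \right)} = \frac{1}{F^{2} + 2 F}$ ($X{\left(F \right)} = \frac{1}{F + \left(F^{2} + F\right)} = \frac{1}{F + \left(F + F^{2}\right)} = \frac{1}{F^{2} + 2 F}$)
$X{\left(\left(-2 - 2\right)^{2} \right)} \left(-7\right) - 139 = \frac{1}{\left(-2 - 2\right)^{2} \left(2 + \left(-2 - 2\right)^{2}\right)} \left(-7\right) - 139 = \frac{1}{\left(-4\right)^{2} \left(2 + \left(-4\right)^{2}\right)} \left(-7\right) - 139 = \frac{1}{16 \left(2 + 16\right)} \left(-7\right) - 139 = \frac{1}{16 \cdot 18} \left(-7\right) - 139 = \frac{1}{16} \cdot \frac{1}{18} \left(-7\right) - 139 = \frac{1}{288} \left(-7\right) - 139 = - \frac{7}{288} - 139 = - \frac{40039}{288}$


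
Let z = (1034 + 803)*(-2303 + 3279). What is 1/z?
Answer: 1/1792912 ≈ 5.5775e-7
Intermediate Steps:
z = 1792912 (z = 1837*976 = 1792912)
1/z = 1/1792912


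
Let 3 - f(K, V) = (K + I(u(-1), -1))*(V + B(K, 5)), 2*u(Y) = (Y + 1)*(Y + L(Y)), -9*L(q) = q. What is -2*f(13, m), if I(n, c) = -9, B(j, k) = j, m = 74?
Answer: 690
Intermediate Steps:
L(q) = -q/9
u(Y) = 4*Y*(1 + Y)/9 (u(Y) = ((Y + 1)*(Y - Y/9))/2 = ((1 + Y)*(8*Y/9))/2 = (8*Y*(1 + Y)/9)/2 = 4*Y*(1 + Y)/9)
f(K, V) = 3 - (-9 + K)*(K + V) (f(K, V) = 3 - (K - 9)*(V + K) = 3 - (-9 + K)*(K + V))
-2*f(13, m) = -2*(3 - 1*13² + 9*13 + 9*74 - 1*13*74) = -2*(3 - 1*169 + 117 + 666 - 962) = -2*(3 - 169 + 117 + 666 - 962) = -2*(-345) = 690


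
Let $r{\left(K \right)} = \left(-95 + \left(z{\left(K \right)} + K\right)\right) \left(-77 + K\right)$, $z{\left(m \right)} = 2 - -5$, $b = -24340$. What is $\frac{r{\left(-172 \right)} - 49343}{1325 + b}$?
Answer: $- \frac{15397}{23015} \approx -0.669$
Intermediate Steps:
$z{\left(m \right)} = 7$ ($z{\left(m \right)} = 2 + 5 = 7$)
$r{\left(K \right)} = \left(-88 + K\right) \left(-77 + K\right)$ ($r{\left(K \right)} = \left(-95 + \left(7 + K\right)\right) \left(-77 + K\right) = \left(-88 + K\right) \left(-77 + K\right)$)
$\frac{r{\left(-172 \right)} - 49343}{1325 + b} = \frac{\left(6776 + \left(-172\right)^{2} - -28380\right) - 49343}{1325 - 24340} = \frac{\left(6776 + 29584 + 28380\right) - 49343}{-23015} = \left(64740 - 49343\right) \left(- \frac{1}{23015}\right) = 15397 \left(- \frac{1}{23015}\right) = - \frac{15397}{23015}$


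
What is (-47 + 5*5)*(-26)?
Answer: 572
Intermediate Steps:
(-47 + 5*5)*(-26) = (-47 + 25)*(-26) = -22*(-26) = 572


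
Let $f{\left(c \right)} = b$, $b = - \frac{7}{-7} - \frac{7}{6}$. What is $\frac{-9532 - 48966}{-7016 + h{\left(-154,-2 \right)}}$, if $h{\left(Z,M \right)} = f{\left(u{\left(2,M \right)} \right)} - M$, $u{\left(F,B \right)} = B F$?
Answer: $\frac{350988}{42085} \approx 8.34$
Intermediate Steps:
$b = - \frac{1}{6}$ ($b = \left(-7\right) \left(- \frac{1}{7}\right) - \frac{7}{6} = 1 - \frac{7}{6} = - \frac{1}{6} \approx -0.16667$)
$f{\left(c \right)} = - \frac{1}{6}$
$h{\left(Z,M \right)} = - \frac{1}{6} - M$
$\frac{-9532 - 48966}{-7016 + h{\left(-154,-2 \right)}} = \frac{-9532 - 48966}{-7016 - - \frac{11}{6}} = - \frac{58498}{-7016 + \left(- \frac{1}{6} + 2\right)} = - \frac{58498}{-7016 + \frac{11}{6}} = - \frac{58498}{- \frac{42085}{6}} = \left(-58498\right) \left(- \frac{6}{42085}\right) = \frac{350988}{42085}$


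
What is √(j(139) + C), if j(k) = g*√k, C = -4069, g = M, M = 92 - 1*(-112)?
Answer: √(-4069 + 204*√139) ≈ 40.791*I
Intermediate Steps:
M = 204 (M = 92 + 112 = 204)
g = 204
j(k) = 204*√k
√(j(139) + C) = √(204*√139 - 4069) = √(-4069 + 204*√139)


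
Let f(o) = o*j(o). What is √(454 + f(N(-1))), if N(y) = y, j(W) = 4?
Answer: 15*√2 ≈ 21.213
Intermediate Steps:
f(o) = 4*o (f(o) = o*4 = 4*o)
√(454 + f(N(-1))) = √(454 + 4*(-1)) = √(454 - 4) = √450 = 15*√2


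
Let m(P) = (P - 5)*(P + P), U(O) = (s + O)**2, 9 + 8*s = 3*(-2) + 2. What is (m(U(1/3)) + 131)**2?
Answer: 395499490834561/27518828544 ≈ 14372.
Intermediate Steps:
s = -13/8 (s = -9/8 + (3*(-2) + 2)/8 = -9/8 + (-6 + 2)/8 = -9/8 + (1/8)*(-4) = -9/8 - 1/2 = -13/8 ≈ -1.6250)
U(O) = (-13/8 + O)**2
m(P) = 2*P*(-5 + P) (m(P) = (-5 + P)*(2*P) = 2*P*(-5 + P))
(m(U(1/3)) + 131)**2 = (2*((-13 + 8/3)**2/64)*(-5 + (-13 + 8/3)**2/64) + 131)**2 = (2*((-31/3)**2/64)*(-5 + (-31/3)**2/64) + 131)**2 = (2*((1/64)*(961/9))*(-5 + (1/64)*(961/9)) + 131)**2 = (2*(961/576)*(-5 + 961/576) + 131)**2 = (2*(961/576)*(-1919/576) + 131)**2 = (-1844159/165888 + 131)**2 = (19887169/165888)**2 = 395499490834561/27518828544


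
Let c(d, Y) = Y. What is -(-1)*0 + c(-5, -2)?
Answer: -2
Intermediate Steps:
-(-1)*0 + c(-5, -2) = -(-1)*0 - 2 = -1*0 - 2 = 0 - 2 = -2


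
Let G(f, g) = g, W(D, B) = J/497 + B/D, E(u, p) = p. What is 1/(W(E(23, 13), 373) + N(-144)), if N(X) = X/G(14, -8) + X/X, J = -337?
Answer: 6461/303759 ≈ 0.021270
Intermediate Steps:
W(D, B) = -337/497 + B/D
N(X) = 1 - X/8 (N(X) = X/(-8) + X/X = X*(-⅛) + 1 = -X/8 + 1 = 1 - X/8)
1/(W(E(23, 13), 373) + N(-144)) = 1/((-337/497 + 373/13) + (1 - ⅛*(-144))) = 1/((-337/497 + 373*(1/13)) + (1 + 18)) = 1/((-337/497 + 373/13) + 19) = 1/(181000/6461 + 19) = 1/(303759/6461) = 6461/303759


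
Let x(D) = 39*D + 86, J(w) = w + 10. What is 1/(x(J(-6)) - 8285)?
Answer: -1/8043 ≈ -0.00012433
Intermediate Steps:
J(w) = 10 + w
x(D) = 86 + 39*D
1/(x(J(-6)) - 8285) = 1/((86 + 39*(10 - 6)) - 8285) = 1/((86 + 39*4) - 8285) = 1/((86 + 156) - 8285) = 1/(242 - 8285) = 1/(-8043) = -1/8043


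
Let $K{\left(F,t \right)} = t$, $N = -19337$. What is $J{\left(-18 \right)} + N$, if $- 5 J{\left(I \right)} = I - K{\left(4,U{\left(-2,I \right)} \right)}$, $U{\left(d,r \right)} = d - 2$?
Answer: $- \frac{96671}{5} \approx -19334.0$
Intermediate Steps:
$U{\left(d,r \right)} = -2 + d$
$J{\left(I \right)} = - \frac{4}{5} - \frac{I}{5}$ ($J{\left(I \right)} = - \frac{I - \left(-2 - 2\right)}{5} = - \frac{I - -4}{5} = - \frac{I + 4}{5} = - \frac{4 + I}{5} = - \frac{4}{5} - \frac{I}{5}$)
$J{\left(-18 \right)} + N = \left(- \frac{4}{5} - - \frac{18}{5}\right) - 19337 = \left(- \frac{4}{5} + \frac{18}{5}\right) - 19337 = \frac{14}{5} - 19337 = - \frac{96671}{5}$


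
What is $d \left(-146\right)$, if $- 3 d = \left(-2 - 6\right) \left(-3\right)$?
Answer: $1168$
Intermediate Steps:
$d = -8$ ($d = - \frac{\left(-2 - 6\right) \left(-3\right)}{3} = - \frac{\left(-8\right) \left(-3\right)}{3} = \left(- \frac{1}{3}\right) 24 = -8$)
$d \left(-146\right) = \left(-8\right) \left(-146\right) = 1168$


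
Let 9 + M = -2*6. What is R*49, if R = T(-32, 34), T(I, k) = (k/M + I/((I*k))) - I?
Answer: 151991/102 ≈ 1490.1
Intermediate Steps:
M = -21 (M = -9 - 2*6 = -9 - 12 = -21)
T(I, k) = 1/k - I - k/21 (T(I, k) = (k/(-21) + I/((I*k))) - I = (k*(-1/21) + I*(1/(I*k))) - I = (-k/21 + 1/k) - I = (1/k - k/21) - I = 1/k - I - k/21)
R = 21713/714 (R = 1/34 - 1*(-32) - 1/21*34 = 1/34 + 32 - 34/21 = 21713/714 ≈ 30.410)
R*49 = (21713/714)*49 = 151991/102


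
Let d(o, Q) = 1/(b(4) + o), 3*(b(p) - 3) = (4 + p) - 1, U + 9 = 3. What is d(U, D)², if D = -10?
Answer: 9/4 ≈ 2.2500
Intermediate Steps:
U = -6 (U = -9 + 3 = -6)
b(p) = 4 + p/3 (b(p) = 3 + ((4 + p) - 1)/3 = 3 + (3 + p)/3 = 3 + (1 + p/3) = 4 + p/3)
d(o, Q) = 1/(16/3 + o) (d(o, Q) = 1/((4 + (⅓)*4) + o) = 1/((4 + 4/3) + o) = 1/(16/3 + o))
d(U, D)² = (3/(16 + 3*(-6)))² = (3/(16 - 18))² = (3/(-2))² = (3*(-½))² = (-3/2)² = 9/4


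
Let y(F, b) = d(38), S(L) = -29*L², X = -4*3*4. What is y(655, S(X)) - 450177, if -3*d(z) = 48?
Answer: -450193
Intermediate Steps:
d(z) = -16 (d(z) = -⅓*48 = -16)
X = -48 (X = -12*4 = -48)
y(F, b) = -16
y(655, S(X)) - 450177 = -16 - 450177 = -450193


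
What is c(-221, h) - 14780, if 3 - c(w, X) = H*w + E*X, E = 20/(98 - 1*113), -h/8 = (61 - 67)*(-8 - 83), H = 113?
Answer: 4372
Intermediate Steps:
h = -4368 (h = -8*(61 - 67)*(-8 - 83) = -(-48)*(-91) = -8*546 = -4368)
E = -4/3 (E = 20/(98 - 113) = 20/(-15) = 20*(-1/15) = -4/3 ≈ -1.3333)
c(w, X) = 3 - 113*w + 4*X/3 (c(w, X) = 3 - (113*w - 4*X/3) = 3 + (-113*w + 4*X/3) = 3 - 113*w + 4*X/3)
c(-221, h) - 14780 = (3 - 113*(-221) + (4/3)*(-4368)) - 14780 = (3 + 24973 - 5824) - 14780 = 19152 - 14780 = 4372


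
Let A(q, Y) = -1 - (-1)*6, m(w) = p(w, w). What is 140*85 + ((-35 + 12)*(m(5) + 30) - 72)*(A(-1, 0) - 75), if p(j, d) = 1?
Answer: 66850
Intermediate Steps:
m(w) = 1
A(q, Y) = 5 (A(q, Y) = -1 - 1*(-6) = -1 + 6 = 5)
140*85 + ((-35 + 12)*(m(5) + 30) - 72)*(A(-1, 0) - 75) = 140*85 + ((-35 + 12)*(1 + 30) - 72)*(5 - 75) = 11900 + (-23*31 - 72)*(-70) = 11900 + (-713 - 72)*(-70) = 11900 - 785*(-70) = 11900 + 54950 = 66850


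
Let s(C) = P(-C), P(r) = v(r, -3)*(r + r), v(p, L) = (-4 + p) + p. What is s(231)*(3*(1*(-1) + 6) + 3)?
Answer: 3875256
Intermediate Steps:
v(p, L) = -4 + 2*p
P(r) = 2*r*(-4 + 2*r) (P(r) = (-4 + 2*r)*(r + r) = (-4 + 2*r)*(2*r) = 2*r*(-4 + 2*r))
s(C) = -4*C*(-2 - C) (s(C) = 4*(-C)*(-2 - C) = -4*C*(-2 - C))
s(231)*(3*(1*(-1) + 6) + 3) = (4*231*(2 + 231))*(3*(1*(-1) + 6) + 3) = (4*231*233)*(3*(-1 + 6) + 3) = 215292*(3*5 + 3) = 215292*(15 + 3) = 215292*18 = 3875256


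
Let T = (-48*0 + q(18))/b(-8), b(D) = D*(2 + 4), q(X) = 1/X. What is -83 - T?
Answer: -71711/864 ≈ -82.999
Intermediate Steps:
b(D) = 6*D (b(D) = D*6 = 6*D)
T = -1/864 (T = (-48*0 + 1/18)/((6*(-8))) = (0 + 1/18)/(-48) = (1/18)*(-1/48) = -1/864 ≈ -0.0011574)
-83 - T = -83 - 1*(-1/864) = -83 + 1/864 = -71711/864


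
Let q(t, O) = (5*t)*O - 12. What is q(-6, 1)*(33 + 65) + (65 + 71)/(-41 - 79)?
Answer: -61757/15 ≈ -4117.1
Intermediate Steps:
q(t, O) = -12 + 5*O*t (q(t, O) = 5*O*t - 12 = -12 + 5*O*t)
q(-6, 1)*(33 + 65) + (65 + 71)/(-41 - 79) = (-12 + 5*1*(-6))*(33 + 65) + (65 + 71)/(-41 - 79) = (-12 - 30)*98 + 136/(-120) = -42*98 + 136*(-1/120) = -4116 - 17/15 = -61757/15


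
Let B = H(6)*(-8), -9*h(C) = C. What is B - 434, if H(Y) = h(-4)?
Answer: -3938/9 ≈ -437.56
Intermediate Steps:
h(C) = -C/9
H(Y) = 4/9 (H(Y) = -1/9*(-4) = 4/9)
B = -32/9 (B = (4/9)*(-8) = -32/9 ≈ -3.5556)
B - 434 = -32/9 - 434 = -3938/9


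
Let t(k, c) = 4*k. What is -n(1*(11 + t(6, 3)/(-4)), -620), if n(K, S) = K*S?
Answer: 3100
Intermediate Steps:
-n(1*(11 + t(6, 3)/(-4)), -620) = -1*(11 + (4*6)/(-4))*(-620) = -1*(11 - 1/4*24)*(-620) = -1*(11 - 6)*(-620) = -1*5*(-620) = -5*(-620) = -1*(-3100) = 3100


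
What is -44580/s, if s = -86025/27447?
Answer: 81572484/5735 ≈ 14224.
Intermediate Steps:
s = -28675/9149 (s = -86025*1/27447 = -28675/9149 ≈ -3.1342)
-44580/s = -44580/(-28675/9149) = -44580*(-9149/28675) = 81572484/5735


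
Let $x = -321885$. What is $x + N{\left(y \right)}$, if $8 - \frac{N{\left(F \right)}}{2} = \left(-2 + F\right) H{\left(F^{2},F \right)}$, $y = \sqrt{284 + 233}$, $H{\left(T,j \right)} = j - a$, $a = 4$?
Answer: $-322919 + 12 \sqrt{517} \approx -3.2265 \cdot 10^{5}$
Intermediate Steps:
$H{\left(T,j \right)} = -4 + j$ ($H{\left(T,j \right)} = j - 4 = -4 + j$)
$y = \sqrt{517} \approx 22.738$
$N{\left(F \right)} = 16 - 2 \left(-4 + F\right) \left(-2 + F\right)$ ($N{\left(F \right)} = 16 - 2 \left(-2 + F\right) \left(-4 + F\right) = 16 - 2 \left(-4 + F\right) \left(-2 + F\right)$)
$x + N{\left(y \right)} = -321885 + 2 \sqrt{517} \left(6 - \sqrt{517}\right)$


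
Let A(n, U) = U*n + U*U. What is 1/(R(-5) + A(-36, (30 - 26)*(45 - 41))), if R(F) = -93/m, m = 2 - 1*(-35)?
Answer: -37/11933 ≈ -0.0031006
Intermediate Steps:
m = 37 (m = 2 + 35 = 37)
R(F) = -93/37
A(n, U) = U**2 + U*n (A(n, U) = U*n + U**2 = U**2 + U*n)
1/(R(-5) + A(-36, (30 - 26)*(45 - 41))) = 1/(-93/37 + ((30 - 26)*(45 - 41))*((30 - 26)*(45 - 41) - 36)) = 1/(-93/37 + (4*4)*(4*4 - 36)) = 1/(-93/37 + 16*(16 - 36)) = 1/(-93/37 + 16*(-20)) = 1/(-93/37 - 320) = 1/(-11933/37) = -37/11933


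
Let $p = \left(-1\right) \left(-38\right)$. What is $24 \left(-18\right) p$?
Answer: $-16416$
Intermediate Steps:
$p = 38$
$24 \left(-18\right) p = 24 \left(-18\right) 38 = \left(-432\right) 38 = -16416$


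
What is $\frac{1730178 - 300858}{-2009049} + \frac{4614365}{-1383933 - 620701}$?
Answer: $- \frac{4045249619255}{1342469311022} \approx -3.0133$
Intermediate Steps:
$\frac{1730178 - 300858}{-2009049} + \frac{4614365}{-1383933 - 620701} = 1429320 \left(- \frac{1}{2009049}\right) + \frac{4614365}{-2004634} = - \frac{476440}{669683} + 4614365 \left(- \frac{1}{2004634}\right) = - \frac{476440}{669683} - \frac{4614365}{2004634} = - \frac{4045249619255}{1342469311022}$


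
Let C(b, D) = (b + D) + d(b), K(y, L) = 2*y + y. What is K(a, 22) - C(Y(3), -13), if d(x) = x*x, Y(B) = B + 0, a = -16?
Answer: -47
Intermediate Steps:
Y(B) = B
d(x) = x**2
K(y, L) = 3*y
C(b, D) = D + b + b**2 (C(b, D) = (b + D) + b**2 = (D + b) + b**2 = D + b + b**2)
K(a, 22) - C(Y(3), -13) = 3*(-16) - (-13 + 3 + 3**2) = -48 - (-13 + 3 + 9) = -48 - 1*(-1) = -48 + 1 = -47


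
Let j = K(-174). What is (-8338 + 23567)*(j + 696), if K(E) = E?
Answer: 7949538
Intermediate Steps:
j = -174
(-8338 + 23567)*(j + 696) = (-8338 + 23567)*(-174 + 696) = 15229*522 = 7949538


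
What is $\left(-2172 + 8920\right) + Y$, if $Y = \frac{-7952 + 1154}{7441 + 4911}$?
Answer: $\frac{41672249}{6176} \approx 6747.5$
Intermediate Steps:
$Y = - \frac{3399}{6176}$ ($Y = - \frac{6798}{12352} = \left(-6798\right) \frac{1}{12352} = - \frac{3399}{6176} \approx -0.55036$)
$\left(-2172 + 8920\right) + Y = \left(-2172 + 8920\right) - \frac{3399}{6176} = 6748 - \frac{3399}{6176} = \frac{41672249}{6176}$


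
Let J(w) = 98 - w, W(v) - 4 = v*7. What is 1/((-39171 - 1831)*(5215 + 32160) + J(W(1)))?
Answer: -1/1532449663 ≈ -6.5255e-10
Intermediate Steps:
W(v) = 4 + 7*v (W(v) = 4 + v*7 = 4 + 7*v)
1/((-39171 - 1831)*(5215 + 32160) + J(W(1))) = 1/((-39171 - 1831)*(5215 + 32160) + (98 - (4 + 7*1))) = 1/(-41002*37375 + (98 - (4 + 7))) = 1/(-1532449750 + (98 - 1*11)) = 1/(-1532449750 + (98 - 11)) = 1/(-1532449750 + 87) = 1/(-1532449663) = -1/1532449663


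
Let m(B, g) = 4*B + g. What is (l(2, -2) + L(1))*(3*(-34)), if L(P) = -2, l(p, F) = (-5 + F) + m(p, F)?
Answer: 306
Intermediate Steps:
m(B, g) = g + 4*B
l(p, F) = -5 + 2*F + 4*p (l(p, F) = (-5 + F) + (F + 4*p) = -5 + 2*F + 4*p)
(l(2, -2) + L(1))*(3*(-34)) = ((-5 + 2*(-2) + 4*2) - 2)*(3*(-34)) = ((-5 - 4 + 8) - 2)*(-102) = (-1 - 2)*(-102) = -3*(-102) = 306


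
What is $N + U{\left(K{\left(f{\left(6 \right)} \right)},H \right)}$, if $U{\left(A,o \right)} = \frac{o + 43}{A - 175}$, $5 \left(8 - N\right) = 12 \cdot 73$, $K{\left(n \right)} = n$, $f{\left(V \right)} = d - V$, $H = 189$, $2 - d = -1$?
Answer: $- \frac{74984}{445} \approx -168.5$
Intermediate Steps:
$d = 3$ ($d = 2 - -1 = 2 + 1 = 3$)
$f{\left(V \right)} = 3 - V$
$N = - \frac{836}{5}$ ($N = 8 - \frac{12 \cdot 73}{5} = 8 - \frac{876}{5} = - \frac{836}{5} \approx -167.2$)
$U{\left(A,o \right)} = \frac{43 + o}{-175 + A}$
$N + U{\left(K{\left(f{\left(6 \right)} \right)},H \right)} = - \frac{836}{5} + \frac{43 + 189}{-175 + \left(3 - 6\right)} = - \frac{836}{5} + \frac{1}{-175 + \left(3 - 6\right)} 232 = - \frac{836}{5} + \frac{1}{-175 - 3} \cdot 232 = - \frac{836}{5} + \frac{1}{-178} \cdot 232 = - \frac{836}{5} - \frac{116}{89} = - \frac{74984}{445}$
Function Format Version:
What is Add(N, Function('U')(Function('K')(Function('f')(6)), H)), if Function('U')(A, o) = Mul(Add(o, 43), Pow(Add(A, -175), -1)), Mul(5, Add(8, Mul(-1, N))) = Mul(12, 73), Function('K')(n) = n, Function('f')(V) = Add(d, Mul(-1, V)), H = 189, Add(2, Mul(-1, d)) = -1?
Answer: Rational(-74984, 445) ≈ -168.50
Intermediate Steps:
d = 3 (d = Add(2, Mul(-1, -1)) = Add(2, 1) = 3)
Function('f')(V) = Add(3, Mul(-1, V))
N = Rational(-836, 5) (N = Add(8, Mul(Rational(-1, 5), Mul(12, 73))) = Add(8, Mul(Rational(-1, 5), 876)) = Add(8, Rational(-876, 5)) = Rational(-836, 5) ≈ -167.20)
Function('U')(A, o) = Mul(Pow(Add(-175, A), -1), Add(43, o)) (Function('U')(A, o) = Mul(Add(43, o), Pow(Add(-175, A), -1)) = Mul(Pow(Add(-175, A), -1), Add(43, o)))
Add(N, Function('U')(Function('K')(Function('f')(6)), H)) = Add(Rational(-836, 5), Mul(Pow(Add(-175, Add(3, Mul(-1, 6))), -1), Add(43, 189))) = Add(Rational(-836, 5), Mul(Pow(Add(-175, Add(3, -6)), -1), 232)) = Add(Rational(-836, 5), Mul(Pow(Add(-175, -3), -1), 232)) = Add(Rational(-836, 5), Mul(Pow(-178, -1), 232)) = Add(Rational(-836, 5), Mul(Rational(-1, 178), 232)) = Add(Rational(-836, 5), Rational(-116, 89)) = Rational(-74984, 445)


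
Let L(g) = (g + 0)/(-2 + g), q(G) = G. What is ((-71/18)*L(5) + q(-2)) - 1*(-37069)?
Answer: 2001263/54 ≈ 37060.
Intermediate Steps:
L(g) = g/(-2 + g)
((-71/18)*L(5) + q(-2)) - 1*(-37069) = ((-71/18)*(5/(-2 + 5)) - 2) - 1*(-37069) = ((-71*1/18)*(5/3) - 2) + 37069 = (-355/(18*3) - 2) + 37069 = (-71/18*5/3 - 2) + 37069 = (-355/54 - 2) + 37069 = -463/54 + 37069 = 2001263/54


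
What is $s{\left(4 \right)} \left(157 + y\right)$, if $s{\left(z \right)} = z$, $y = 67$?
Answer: $896$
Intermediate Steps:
$s{\left(4 \right)} \left(157 + y\right) = 4 \left(157 + 67\right) = 4 \cdot 224 = 896$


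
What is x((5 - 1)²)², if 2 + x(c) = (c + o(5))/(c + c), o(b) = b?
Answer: 1849/1024 ≈ 1.8057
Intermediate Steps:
x(c) = -2 + (5 + c)/(2*c) (x(c) = -2 + (c + 5)/(c + c) = -2 + (5 + c)/((2*c)) = -2 + (5 + c)*(1/(2*c)) = -2 + (5 + c)/(2*c))
x((5 - 1)²)² = ((5 - 3*(5 - 1)²)/(2*((5 - 1)²)))² = ((5 - 3*4²)/(2*(4²)))² = ((½)*(5 - 3*16)/16)² = ((½)*(1/16)*(5 - 48))² = ((½)*(1/16)*(-43))² = (-43/32)² = 1849/1024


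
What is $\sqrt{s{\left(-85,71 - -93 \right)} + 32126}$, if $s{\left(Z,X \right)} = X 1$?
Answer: $\sqrt{32290} \approx 179.69$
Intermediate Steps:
$s{\left(Z,X \right)} = X$
$\sqrt{s{\left(-85,71 - -93 \right)} + 32126} = \sqrt{\left(71 - -93\right) + 32126} = \sqrt{\left(71 + 93\right) + 32126} = \sqrt{164 + 32126} = \sqrt{32290}$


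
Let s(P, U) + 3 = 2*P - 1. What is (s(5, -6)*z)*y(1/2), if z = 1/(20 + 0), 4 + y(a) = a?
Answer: -21/20 ≈ -1.0500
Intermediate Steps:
s(P, U) = -4 + 2*P (s(P, U) = -3 + (2*P - 1) = -3 + (-1 + 2*P) = -4 + 2*P)
y(a) = -4 + a
z = 1/20 ≈ 0.050000
(s(5, -6)*z)*y(1/2) = ((-4 + 2*5)*(1/20))*(-4 + 1/2) = ((-4 + 10)*(1/20))*(-4 + 1/2) = (6*(1/20))*(-7/2) = (3/10)*(-7/2) = -21/20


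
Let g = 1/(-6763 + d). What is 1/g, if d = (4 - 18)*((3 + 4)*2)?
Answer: -6959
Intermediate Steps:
d = -196 (d = -98*2 = -14*14 = -196)
g = -1/6959 (g = 1/(-6763 - 196) = 1/(-6959) = -1/6959 ≈ -0.00014370)
1/g = 1/(-1/6959) = -6959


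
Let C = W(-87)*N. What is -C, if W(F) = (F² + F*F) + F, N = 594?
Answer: -8940294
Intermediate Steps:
W(F) = F + 2*F² (W(F) = (F² + F²) + F = 2*F² + F = F + 2*F²)
C = 8940294 (C = -87*(1 + 2*(-87))*594 = -87*(1 - 174)*594 = -87*(-173)*594 = 15051*594 = 8940294)
-C = -1*8940294 = -8940294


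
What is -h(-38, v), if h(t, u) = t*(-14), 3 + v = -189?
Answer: -532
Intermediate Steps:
v = -192 (v = -3 - 189 = -192)
h(t, u) = -14*t
-h(-38, v) = -(-14)*(-38) = -1*532 = -532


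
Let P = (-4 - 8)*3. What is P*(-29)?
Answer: 1044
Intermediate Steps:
P = -36 (P = -12*3 = -36)
P*(-29) = -36*(-29) = 1044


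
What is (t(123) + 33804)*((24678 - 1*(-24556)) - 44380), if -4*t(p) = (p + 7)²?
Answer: 143576466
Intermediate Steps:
t(p) = -(7 + p)²/4 (t(p) = -(p + 7)²/4 = -(7 + p)²/4)
(t(123) + 33804)*((24678 - 1*(-24556)) - 44380) = (-(7 + 123)²/4 + 33804)*((24678 - 1*(-24556)) - 44380) = (-¼*130² + 33804)*((24678 + 24556) - 44380) = (-¼*16900 + 33804)*(49234 - 44380) = (-4225 + 33804)*4854 = 29579*4854 = 143576466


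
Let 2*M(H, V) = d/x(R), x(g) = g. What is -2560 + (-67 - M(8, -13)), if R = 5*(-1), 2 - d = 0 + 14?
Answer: -13141/5 ≈ -2628.2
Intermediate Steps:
d = -12 (d = 2 - (0 + 14) = 2 - 1*14 = 2 - 14 = -12)
R = -5
M(H, V) = 6/5 (M(H, V) = (-12/(-5))/2 = (-12*(-1/5))/2 = (1/2)*(12/5) = 6/5)
-2560 + (-67 - M(8, -13)) = -2560 + (-67 - 1*6/5) = -2560 + (-67 - 6/5) = -2560 - 341/5 = -13141/5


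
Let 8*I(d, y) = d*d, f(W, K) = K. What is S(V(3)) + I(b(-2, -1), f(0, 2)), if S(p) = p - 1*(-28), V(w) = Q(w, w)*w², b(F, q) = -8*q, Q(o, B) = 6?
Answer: 90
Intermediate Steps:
V(w) = 6*w²
I(d, y) = d²/8 (I(d, y) = (d*d)/8 = d²/8)
S(p) = 28 + p (S(p) = p + 28 = 28 + p)
S(V(3)) + I(b(-2, -1), f(0, 2)) = (28 + 6*3²) + (-8*(-1))²/8 = (28 + 6*9) + (⅛)*8² = (28 + 54) + (⅛)*64 = 82 + 8 = 90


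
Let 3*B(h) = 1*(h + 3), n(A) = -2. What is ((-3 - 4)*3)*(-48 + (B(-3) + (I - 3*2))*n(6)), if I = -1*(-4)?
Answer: 924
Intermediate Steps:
I = 4
B(h) = 1 + h/3 (B(h) = (1*(h + 3))/3 = (1*(3 + h))/3 = (3 + h)/3 = 1 + h/3)
((-3 - 4)*3)*(-48 + (B(-3) + (I - 3*2))*n(6)) = ((-3 - 4)*3)*(-48 + ((1 + (⅓)*(-3)) + (4 - 3*2))*(-2)) = (-7*3)*(-48 + ((1 - 1) + (4 - 6))*(-2)) = -21*(-48 + (0 - 2)*(-2)) = -21*(-48 - 2*(-2)) = -21*(-48 + 4) = -21*(-44) = 924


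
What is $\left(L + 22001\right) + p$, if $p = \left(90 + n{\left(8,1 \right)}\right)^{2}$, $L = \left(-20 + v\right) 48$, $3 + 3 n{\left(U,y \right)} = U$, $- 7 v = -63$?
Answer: $\frac{268882}{9} \approx 29876.0$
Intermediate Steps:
$v = 9$ ($v = \left(- \frac{1}{7}\right) \left(-63\right) = 9$)
$n{\left(U,y \right)} = -1 + \frac{U}{3}$
$L = -528$ ($L = \left(-20 + 9\right) 48 = \left(-11\right) 48 = -528$)
$p = \frac{75625}{9}$ ($p = \left(90 + \left(-1 + \frac{1}{3} \cdot 8\right)\right)^{2} = \left(90 + \left(-1 + \frac{8}{3}\right)\right)^{2} = \left(90 + \frac{5}{3}\right)^{2} = \left(\frac{275}{3}\right)^{2} = \frac{75625}{9} \approx 8402.8$)
$\left(L + 22001\right) + p = \left(-528 + 22001\right) + \frac{75625}{9} = 21473 + \frac{75625}{9} = \frac{268882}{9}$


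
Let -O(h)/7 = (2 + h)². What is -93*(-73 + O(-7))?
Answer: 23064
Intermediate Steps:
O(h) = -7*(2 + h)²
-93*(-73 + O(-7)) = -93*(-73 - 7*(2 - 7)²) = -93*(-73 - 7*(-5)²) = -93*(-73 - 7*25) = -93*(-73 - 175) = -93*(-248) = 23064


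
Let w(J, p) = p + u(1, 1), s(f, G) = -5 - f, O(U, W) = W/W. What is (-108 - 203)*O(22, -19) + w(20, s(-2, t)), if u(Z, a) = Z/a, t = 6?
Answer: -313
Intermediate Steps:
O(U, W) = 1
w(J, p) = 1 + p (w(J, p) = p + 1/1 = p + 1*1 = p + 1 = 1 + p)
(-108 - 203)*O(22, -19) + w(20, s(-2, t)) = (-108 - 203)*1 + (1 + (-5 - 1*(-2))) = -311*1 + (1 + (-5 + 2)) = -311 + (1 - 3) = -311 - 2 = -313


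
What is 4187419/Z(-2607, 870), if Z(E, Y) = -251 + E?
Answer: -4187419/2858 ≈ -1465.2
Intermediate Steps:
4187419/Z(-2607, 870) = 4187419/(-251 - 2607) = 4187419/(-2858) = 4187419*(-1/2858) = -4187419/2858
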